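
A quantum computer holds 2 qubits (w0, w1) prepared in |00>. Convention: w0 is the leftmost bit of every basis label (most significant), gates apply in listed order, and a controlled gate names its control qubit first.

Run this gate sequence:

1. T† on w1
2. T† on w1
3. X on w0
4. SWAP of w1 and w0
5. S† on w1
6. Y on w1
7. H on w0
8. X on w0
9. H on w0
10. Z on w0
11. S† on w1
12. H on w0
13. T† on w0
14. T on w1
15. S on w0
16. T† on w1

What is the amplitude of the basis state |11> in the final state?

The amplitude on |11> is 0.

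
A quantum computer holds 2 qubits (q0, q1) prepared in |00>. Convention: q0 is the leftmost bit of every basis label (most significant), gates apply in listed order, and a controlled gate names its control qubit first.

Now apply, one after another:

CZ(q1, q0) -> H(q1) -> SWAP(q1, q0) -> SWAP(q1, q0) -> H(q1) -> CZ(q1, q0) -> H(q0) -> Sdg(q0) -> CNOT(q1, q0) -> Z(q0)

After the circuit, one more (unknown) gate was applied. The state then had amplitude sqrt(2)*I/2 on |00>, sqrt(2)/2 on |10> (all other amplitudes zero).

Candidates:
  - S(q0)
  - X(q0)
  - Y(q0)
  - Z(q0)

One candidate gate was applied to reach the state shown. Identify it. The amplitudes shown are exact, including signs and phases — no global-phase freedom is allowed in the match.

It was X(q0) that produced the state shown. Key observation: steps 1-6 multiply out to the identity, so the circuit reduces to the remaining gates.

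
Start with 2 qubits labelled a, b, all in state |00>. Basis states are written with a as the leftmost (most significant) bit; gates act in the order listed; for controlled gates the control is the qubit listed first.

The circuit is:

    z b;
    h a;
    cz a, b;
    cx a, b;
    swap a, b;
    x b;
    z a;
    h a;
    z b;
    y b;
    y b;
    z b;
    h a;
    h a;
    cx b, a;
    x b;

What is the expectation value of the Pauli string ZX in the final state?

The expectation value of ZX is -1. Key observation: gates 8-13 undo each other exactly, leaving only the rest of the circuit to track.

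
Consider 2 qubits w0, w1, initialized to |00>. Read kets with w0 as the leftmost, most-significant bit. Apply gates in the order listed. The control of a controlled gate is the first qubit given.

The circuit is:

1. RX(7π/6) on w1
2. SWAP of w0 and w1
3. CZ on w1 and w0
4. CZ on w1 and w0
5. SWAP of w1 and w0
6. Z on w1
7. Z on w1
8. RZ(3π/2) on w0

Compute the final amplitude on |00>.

|00> carries amplitude (-sqrt(2) + sqrt(6))*exp(I*pi/4)/4 in the final state. Key observation: the block from step 3 through step 4 cancels to the identity and can be dropped.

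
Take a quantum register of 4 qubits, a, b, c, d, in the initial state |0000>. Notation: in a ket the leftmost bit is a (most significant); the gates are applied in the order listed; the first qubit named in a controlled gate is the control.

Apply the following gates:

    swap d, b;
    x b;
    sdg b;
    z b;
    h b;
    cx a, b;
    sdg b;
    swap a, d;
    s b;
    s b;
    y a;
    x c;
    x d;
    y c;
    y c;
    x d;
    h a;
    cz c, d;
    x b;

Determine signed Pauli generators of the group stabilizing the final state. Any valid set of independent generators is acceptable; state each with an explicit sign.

One valid set of independent stabilizer generators is -XIII, +IYII, -IIZI, +IIIZ (any independent generating set of the same group is equally correct).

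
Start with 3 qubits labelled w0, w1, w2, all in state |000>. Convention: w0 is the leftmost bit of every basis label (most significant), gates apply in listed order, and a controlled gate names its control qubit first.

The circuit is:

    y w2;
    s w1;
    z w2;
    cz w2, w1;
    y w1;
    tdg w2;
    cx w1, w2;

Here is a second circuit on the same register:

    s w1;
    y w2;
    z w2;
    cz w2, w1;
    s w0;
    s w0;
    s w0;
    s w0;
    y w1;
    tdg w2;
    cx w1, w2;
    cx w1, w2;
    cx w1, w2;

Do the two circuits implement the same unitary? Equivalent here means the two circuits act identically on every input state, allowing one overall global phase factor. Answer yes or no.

Yes, they are equivalent — the unitaries differ by at most a global phase.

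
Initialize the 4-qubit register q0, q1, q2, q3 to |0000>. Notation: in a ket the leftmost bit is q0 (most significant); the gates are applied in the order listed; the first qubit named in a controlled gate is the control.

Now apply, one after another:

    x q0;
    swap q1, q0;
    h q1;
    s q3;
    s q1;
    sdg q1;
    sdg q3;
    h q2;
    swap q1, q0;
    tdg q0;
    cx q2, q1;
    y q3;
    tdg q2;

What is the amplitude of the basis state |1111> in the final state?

The final state's coefficient on |1111> equals -1/2.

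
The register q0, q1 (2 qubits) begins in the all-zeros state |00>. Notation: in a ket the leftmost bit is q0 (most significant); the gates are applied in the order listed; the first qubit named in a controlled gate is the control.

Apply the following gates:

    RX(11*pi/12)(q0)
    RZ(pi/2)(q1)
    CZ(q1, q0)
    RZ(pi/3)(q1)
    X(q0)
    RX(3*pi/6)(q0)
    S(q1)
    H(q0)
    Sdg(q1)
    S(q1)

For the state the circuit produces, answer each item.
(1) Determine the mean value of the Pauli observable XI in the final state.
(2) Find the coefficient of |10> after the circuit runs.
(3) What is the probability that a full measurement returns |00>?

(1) The observable XI averages to -sqrt(2)/4 + sqrt(6)/4.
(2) |10> carries amplitude -sqrt(3*sqrt(2) + 6)*exp(7*I*pi/12)/8 - sqrt(6 - 3*sqrt(2))*exp(7*I*pi/12)/8 - sqrt(3*sqrt(2) + 6)*exp(I*pi/12)/8 - sqrt(2 - sqrt(2))*exp(7*I*pi/12)/8 - sqrt(sqrt(2) + 2)*exp(I*pi/12)/8 - sqrt(2 - sqrt(2))*exp(I*pi/12)/8 + sqrt(6 - 3*sqrt(2))*exp(I*pi/12)/8 + sqrt(sqrt(2) + 2)*exp(7*I*pi/12)/8 in the final state.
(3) Outcome |00> occurs with probability 1/2.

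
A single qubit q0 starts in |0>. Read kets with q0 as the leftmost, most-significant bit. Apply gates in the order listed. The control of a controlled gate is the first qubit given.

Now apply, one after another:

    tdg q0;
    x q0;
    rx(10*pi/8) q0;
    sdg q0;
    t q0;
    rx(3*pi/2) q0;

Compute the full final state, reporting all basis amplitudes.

The resulting statevector has amplitude sqrt(2)*sqrt(2 - sqrt(2))*exp(I*pi/4)/4 + sqrt(2)*I*sqrt(sqrt(2) + 2)/4 on |0>, sqrt(2)*(-sqrt(sqrt(2) + 2) - sqrt(2 - sqrt(2))*exp(3*I*pi/4))/4 on |1>.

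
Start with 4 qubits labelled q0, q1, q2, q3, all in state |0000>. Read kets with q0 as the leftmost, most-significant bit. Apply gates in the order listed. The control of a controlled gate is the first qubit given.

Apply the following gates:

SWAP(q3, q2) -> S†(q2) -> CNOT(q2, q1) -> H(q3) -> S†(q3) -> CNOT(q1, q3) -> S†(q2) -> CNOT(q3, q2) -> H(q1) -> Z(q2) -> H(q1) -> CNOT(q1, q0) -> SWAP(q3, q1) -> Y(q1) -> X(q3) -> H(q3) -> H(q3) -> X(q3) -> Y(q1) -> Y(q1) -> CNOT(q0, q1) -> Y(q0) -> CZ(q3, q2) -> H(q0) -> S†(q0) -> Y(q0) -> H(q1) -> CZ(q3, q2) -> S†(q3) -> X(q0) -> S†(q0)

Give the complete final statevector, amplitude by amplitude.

The resulting statevector has amplitude -sqrt(2)*I/4 on |0000>, 0 on |0001>, -sqrt(2)/4 on |0010>, 0 on |0011>, sqrt(2)*I/4 on |0100>, 0 on |0101>, -sqrt(2)/4 on |0110>, 0 on |0111>, sqrt(2)*I/4 on |1000>, 0 on |1001>, sqrt(2)/4 on |1010>, 0 on |1011>, -sqrt(2)*I/4 on |1100>, 0 on |1101>, sqrt(2)/4 on |1110>, 0 on |1111>. Key observation: gates 14-19 undo each other exactly, leaving only the rest of the circuit to track.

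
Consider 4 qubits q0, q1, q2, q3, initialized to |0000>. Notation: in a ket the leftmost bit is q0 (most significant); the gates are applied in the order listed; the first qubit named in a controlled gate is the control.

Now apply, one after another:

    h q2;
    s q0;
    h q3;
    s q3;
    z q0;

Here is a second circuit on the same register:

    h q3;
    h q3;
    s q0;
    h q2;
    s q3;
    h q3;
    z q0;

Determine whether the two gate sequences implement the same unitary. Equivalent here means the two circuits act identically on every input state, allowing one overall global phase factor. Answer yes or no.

No, they are not equivalent — no single phase factor reconciles the two unitaries.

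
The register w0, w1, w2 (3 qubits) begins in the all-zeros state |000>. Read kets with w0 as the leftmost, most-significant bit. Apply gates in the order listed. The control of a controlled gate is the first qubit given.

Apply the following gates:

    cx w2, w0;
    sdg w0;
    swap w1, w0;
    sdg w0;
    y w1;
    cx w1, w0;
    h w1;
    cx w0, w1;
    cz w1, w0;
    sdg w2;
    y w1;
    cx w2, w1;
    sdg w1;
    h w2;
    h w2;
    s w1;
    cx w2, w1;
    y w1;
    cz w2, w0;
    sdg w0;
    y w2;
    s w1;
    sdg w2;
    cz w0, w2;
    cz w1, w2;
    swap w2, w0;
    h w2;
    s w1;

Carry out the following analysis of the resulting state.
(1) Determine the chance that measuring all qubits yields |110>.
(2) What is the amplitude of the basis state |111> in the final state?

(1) The probability of measuring |110> is 1/4. Key observation: the block from step 11 through step 18 cancels to the identity and can be dropped.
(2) |111> carries amplitude -1/2 in the final state.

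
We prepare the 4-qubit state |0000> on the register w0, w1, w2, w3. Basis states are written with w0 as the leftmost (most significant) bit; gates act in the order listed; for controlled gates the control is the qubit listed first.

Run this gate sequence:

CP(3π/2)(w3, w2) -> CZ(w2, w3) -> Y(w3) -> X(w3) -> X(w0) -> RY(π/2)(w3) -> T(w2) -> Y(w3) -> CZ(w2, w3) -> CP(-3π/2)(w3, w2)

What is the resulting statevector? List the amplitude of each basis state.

The resulting statevector has amplitude sqrt(2)/2 on |1000>, -sqrt(2)/2 on |1001>, and 0 on every other basis state.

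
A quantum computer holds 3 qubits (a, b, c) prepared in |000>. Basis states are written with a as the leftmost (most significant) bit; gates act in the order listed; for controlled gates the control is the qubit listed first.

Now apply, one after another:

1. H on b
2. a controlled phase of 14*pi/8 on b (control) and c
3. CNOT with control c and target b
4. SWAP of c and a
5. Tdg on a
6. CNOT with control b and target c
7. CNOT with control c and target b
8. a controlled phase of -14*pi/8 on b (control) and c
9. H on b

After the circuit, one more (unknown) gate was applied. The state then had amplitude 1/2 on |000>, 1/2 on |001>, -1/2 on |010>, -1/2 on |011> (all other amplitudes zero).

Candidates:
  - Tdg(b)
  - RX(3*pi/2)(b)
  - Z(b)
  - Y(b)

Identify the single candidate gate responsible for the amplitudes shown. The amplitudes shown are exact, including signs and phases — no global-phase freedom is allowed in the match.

The applied gate was Z(b).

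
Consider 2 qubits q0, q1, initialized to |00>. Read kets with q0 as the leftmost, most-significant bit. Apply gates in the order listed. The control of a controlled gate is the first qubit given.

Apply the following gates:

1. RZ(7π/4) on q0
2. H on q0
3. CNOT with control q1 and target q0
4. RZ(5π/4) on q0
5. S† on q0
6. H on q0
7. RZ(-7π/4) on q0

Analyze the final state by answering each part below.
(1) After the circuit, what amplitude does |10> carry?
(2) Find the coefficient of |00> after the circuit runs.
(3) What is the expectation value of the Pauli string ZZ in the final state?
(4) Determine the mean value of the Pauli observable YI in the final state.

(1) The final state's coefficient on |10> equals (-I - exp(I*pi/4))*exp(I*pi/8)/2.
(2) The amplitude on |00> is (1 - exp(I*pi/4))*exp(I*pi/8)/2.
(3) In the final state, ZZ has expectation -sqrt(2)/2.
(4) In the final state, YI has expectation -1/2.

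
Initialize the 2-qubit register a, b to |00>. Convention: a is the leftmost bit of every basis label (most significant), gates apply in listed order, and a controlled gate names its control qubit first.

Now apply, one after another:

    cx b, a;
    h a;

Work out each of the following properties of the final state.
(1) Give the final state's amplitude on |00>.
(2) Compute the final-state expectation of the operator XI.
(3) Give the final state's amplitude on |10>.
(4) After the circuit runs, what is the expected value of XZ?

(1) |00> carries amplitude sqrt(2)/2 in the final state.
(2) The observable XI averages to 1.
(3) The final state's coefficient on |10> equals sqrt(2)/2.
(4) In the final state, XZ has expectation 1.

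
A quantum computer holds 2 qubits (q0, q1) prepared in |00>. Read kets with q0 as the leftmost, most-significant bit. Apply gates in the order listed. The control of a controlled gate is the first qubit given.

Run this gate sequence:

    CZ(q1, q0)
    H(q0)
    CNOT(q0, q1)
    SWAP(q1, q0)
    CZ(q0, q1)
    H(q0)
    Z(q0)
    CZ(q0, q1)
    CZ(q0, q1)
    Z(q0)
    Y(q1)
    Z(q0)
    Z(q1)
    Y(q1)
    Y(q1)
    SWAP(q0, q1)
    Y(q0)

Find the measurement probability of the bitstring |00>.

A full measurement returns |00> with probability 1/4. Key observation: steps 7-10 multiply out to the identity, so the circuit reduces to the remaining gates.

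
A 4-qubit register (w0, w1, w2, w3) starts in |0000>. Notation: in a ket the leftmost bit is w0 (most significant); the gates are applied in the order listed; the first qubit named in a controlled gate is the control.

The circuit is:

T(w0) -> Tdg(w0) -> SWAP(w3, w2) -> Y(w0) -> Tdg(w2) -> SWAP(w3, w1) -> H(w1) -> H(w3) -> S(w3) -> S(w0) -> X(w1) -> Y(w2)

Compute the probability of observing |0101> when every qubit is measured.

Outcome |0101> occurs with probability 0.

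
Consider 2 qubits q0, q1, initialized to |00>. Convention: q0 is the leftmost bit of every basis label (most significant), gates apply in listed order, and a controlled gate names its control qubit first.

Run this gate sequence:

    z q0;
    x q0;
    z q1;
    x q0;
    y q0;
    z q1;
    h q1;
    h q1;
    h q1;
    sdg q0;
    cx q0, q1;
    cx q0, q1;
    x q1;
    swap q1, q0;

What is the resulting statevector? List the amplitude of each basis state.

After the circuit, the state carries amplitude 0 on |00>, sqrt(2)/2 on |01>, 0 on |10>, sqrt(2)/2 on |11>. Key observation: gates 8-9 undo each other exactly, leaving only the rest of the circuit to track.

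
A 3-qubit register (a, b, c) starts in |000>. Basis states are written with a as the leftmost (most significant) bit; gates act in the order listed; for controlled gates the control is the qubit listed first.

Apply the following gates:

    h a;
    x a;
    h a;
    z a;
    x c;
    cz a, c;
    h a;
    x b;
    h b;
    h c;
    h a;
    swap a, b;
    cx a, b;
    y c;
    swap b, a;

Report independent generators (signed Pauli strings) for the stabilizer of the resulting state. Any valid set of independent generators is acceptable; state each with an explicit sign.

The stabilizer group can be generated by -XXI, +IIX, +ZZI, among other valid generating sets. Key observation: gates 1-4 undo each other exactly, leaving only the rest of the circuit to track.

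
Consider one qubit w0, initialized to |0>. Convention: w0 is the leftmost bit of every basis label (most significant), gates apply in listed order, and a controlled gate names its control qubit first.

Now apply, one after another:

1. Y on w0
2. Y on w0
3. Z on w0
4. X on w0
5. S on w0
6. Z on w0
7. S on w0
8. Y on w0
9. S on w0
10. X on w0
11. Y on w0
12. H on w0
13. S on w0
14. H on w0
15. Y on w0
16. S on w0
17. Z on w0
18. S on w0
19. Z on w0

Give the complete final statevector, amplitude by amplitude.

The final amplitudes are 1/2 + I/2 on |0>, -1/2 + I/2 on |1>.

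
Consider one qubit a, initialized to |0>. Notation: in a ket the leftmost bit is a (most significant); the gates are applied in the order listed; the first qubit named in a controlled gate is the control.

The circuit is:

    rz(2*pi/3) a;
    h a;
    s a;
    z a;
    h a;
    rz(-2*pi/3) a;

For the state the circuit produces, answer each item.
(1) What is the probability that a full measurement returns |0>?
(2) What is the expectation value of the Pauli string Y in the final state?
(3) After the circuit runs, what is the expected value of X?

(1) A full measurement returns |0> with probability 1/2.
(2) The expectation value of Y is -1/2.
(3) The expectation value of X is sqrt(3)/2.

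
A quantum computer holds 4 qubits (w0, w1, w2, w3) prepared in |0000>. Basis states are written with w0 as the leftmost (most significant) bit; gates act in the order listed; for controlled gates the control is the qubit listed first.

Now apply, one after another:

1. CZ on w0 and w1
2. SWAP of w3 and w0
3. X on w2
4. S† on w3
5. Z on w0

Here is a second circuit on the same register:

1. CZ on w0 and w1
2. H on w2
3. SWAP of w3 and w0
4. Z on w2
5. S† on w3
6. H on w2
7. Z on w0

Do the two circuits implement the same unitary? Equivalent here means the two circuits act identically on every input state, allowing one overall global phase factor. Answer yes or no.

Yes, they are equivalent — the unitaries differ by at most a global phase.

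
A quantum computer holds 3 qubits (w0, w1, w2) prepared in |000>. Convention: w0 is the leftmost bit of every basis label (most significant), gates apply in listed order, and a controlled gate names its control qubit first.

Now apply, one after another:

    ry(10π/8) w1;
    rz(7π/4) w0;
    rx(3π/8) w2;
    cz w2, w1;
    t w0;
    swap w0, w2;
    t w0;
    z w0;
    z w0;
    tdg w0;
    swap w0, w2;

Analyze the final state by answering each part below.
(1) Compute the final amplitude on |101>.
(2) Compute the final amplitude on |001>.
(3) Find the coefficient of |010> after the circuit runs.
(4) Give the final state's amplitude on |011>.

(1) The final state's coefficient on |101> equals 0.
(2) The amplitude on |001> is -sqrt(2 - sqrt(2))*exp(5*I*pi/8)*sin(3*pi/16)/2.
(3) |010> carries amplitude -sqrt(sqrt(2) + 2)*exp(I*pi/8)*cos(3*pi/16)/2 in the final state.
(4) The amplitude on |011> is -sqrt(sqrt(2) + 2)*exp(5*I*pi/8)*sin(3*pi/16)/2.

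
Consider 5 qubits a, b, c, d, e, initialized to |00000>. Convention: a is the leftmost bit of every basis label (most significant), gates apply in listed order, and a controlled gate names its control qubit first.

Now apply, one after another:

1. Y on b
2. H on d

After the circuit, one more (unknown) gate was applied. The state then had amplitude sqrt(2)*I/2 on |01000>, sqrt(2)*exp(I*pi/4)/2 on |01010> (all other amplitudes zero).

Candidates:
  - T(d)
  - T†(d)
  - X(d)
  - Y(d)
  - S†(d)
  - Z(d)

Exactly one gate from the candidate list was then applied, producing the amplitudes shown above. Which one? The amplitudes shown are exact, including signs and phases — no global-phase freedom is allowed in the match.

It was T†(d) that produced the state shown.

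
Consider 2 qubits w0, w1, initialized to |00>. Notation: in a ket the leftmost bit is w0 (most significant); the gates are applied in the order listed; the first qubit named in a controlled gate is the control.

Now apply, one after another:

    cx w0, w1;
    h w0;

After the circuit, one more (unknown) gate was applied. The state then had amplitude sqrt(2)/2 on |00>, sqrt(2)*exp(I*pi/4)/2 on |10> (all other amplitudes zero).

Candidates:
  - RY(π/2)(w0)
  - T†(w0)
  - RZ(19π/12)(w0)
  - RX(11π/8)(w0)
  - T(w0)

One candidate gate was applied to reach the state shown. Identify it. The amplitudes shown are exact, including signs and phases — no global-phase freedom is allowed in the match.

The applied gate was T(w0).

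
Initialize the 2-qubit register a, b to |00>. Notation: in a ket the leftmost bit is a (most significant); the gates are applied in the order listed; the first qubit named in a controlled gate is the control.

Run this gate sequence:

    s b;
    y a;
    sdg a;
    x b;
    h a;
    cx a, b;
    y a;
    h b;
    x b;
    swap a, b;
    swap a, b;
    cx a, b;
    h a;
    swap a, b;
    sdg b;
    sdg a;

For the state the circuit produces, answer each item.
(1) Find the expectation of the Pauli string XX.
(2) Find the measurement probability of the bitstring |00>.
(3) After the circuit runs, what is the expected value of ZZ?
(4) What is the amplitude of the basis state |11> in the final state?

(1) The expectation value of XX is -1.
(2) Outcome |00> occurs with probability 1/2.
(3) The observable ZZ averages to 1.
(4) |11> carries amplitude -sqrt(2)*I/2 in the final state.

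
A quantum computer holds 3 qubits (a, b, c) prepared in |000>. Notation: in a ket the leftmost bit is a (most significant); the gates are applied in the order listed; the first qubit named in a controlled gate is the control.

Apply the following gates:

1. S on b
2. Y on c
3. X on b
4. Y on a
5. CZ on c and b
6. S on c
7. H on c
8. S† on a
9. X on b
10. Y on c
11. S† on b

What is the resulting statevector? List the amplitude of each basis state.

The resulting statevector has amplitude sqrt(2)*I/2 on |100>, sqrt(2)*I/2 on |101>, and 0 on every other basis state.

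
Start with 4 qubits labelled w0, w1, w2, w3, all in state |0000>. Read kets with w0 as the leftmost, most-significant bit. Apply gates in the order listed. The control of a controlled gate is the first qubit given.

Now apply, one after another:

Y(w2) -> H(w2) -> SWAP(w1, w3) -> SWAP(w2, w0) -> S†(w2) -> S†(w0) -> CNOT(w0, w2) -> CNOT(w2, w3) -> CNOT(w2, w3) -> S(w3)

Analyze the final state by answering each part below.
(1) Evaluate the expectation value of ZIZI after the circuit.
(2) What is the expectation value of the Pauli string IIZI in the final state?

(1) The observable ZIZI averages to 1.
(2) The expectation value of IIZI is 0.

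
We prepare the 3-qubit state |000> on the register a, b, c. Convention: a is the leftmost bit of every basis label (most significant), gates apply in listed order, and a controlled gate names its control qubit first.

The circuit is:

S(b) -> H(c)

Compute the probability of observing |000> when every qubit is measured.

The probability of measuring |000> is 1/2.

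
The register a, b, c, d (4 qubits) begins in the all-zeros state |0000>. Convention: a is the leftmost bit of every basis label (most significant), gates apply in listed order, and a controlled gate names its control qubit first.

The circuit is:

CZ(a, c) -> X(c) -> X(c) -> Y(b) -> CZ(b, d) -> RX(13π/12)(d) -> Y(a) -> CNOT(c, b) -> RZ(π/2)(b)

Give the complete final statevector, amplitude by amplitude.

The final amplitudes are (-sqrt(6 - 3*sqrt(2))/4 + sqrt(sqrt(2) + 2)/4)*exp(I*pi/4) on |1100>, (sqrt(2 - sqrt(2))/4 + sqrt(3*sqrt(2) + 6)/4)*exp(3*I*pi/4) on |1101>, and 0 on every other basis state.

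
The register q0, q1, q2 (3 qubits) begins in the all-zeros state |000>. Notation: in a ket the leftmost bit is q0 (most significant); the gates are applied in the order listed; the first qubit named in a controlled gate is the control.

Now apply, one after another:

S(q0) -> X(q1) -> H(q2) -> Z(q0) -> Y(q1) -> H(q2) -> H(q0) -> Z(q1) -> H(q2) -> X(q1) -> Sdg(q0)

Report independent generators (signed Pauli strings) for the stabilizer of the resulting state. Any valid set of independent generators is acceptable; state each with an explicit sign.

The final state is stabilized by the group generated by -YII, +IIX, -IZI; other independent generating sets are equally valid.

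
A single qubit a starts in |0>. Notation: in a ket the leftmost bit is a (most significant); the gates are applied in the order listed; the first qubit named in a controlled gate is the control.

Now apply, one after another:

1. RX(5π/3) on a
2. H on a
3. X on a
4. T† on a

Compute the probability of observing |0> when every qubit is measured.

Outcome |0> occurs with probability 1/2.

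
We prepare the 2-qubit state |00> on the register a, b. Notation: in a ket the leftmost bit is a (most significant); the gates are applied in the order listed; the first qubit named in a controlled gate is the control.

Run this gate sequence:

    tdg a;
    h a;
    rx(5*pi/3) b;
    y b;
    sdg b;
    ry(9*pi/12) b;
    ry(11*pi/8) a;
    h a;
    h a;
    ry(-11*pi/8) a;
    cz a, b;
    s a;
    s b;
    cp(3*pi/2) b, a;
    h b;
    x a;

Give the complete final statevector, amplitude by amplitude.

The resulting statevector has amplitude -I*sqrt(1/2 - sqrt(2)/4)*sin(5*pi/16)**2/4 - I*sqrt(1/2 - sqrt(2)/4)*cos(5*pi/16)**2/4 + sqrt(3)*I*sqrt(1/2 - sqrt(2)/4)*cos(5*pi/16)**2/4 + I*sqrt(sqrt(2)/4 + 1/2)*cos(5*pi/16)**2/4 + sqrt(3)*I*sqrt(1/2 - sqrt(2)/4)*sin(5*pi/16)**2/4 + sqrt(3)*I*sqrt(sqrt(2)/4 + 1/2)*cos(5*pi/16)**2/4 + I*sqrt(sqrt(2)/4 + 1/2)*sin(5*pi/16)**2/4 + sqrt(3)*I*sqrt(sqrt(2)/4 + 1/2)*sin(5*pi/16)**2/4 on |00>, -I*sqrt(sqrt(2)/4 + 1/2)*sin(5*pi/16)**2/4 - sqrt(3)*I*sqrt(1/2 - sqrt(2)/4)*sin(5*pi/16)**2/4 - I*sqrt(sqrt(2)/4 + 1/2)*cos(5*pi/16)**2/4 - I*sqrt(1/2 - sqrt(2)/4)*sin(5*pi/16)**2/4 - sqrt(3)*I*sqrt(1/2 - sqrt(2)/4)*cos(5*pi/16)**2/4 - I*sqrt(1/2 - sqrt(2)/4)*cos(5*pi/16)**2/4 + sqrt(3)*I*sqrt(sqrt(2)/4 + 1/2)*cos(5*pi/16)**2/4 + sqrt(3)*I*sqrt(sqrt(2)/4 + 1/2)*sin(5*pi/16)**2/4 on |01>, -sqrt(1/2 - sqrt(2)/4)*sin(5*pi/16)**2/4 - sqrt(1/2 - sqrt(2)/4)*cos(5*pi/16)**2/4 + sqrt(3)*sqrt(sqrt(2)/4 + 1/2)*cos(5*pi/16)**2/4 + sqrt(3)*sqrt(sqrt(2)/4 + 1/2)*sin(5*pi/16)**2/4 - I*sqrt(sqrt(2)/4 + 1/2)*sin(5*pi/16)**2/4 - sqrt(3)*I*sqrt(1/2 - sqrt(2)/4)*sin(5*pi/16)**2/4 - I*sqrt(sqrt(2)/4 + 1/2)*cos(5*pi/16)**2/4 - sqrt(3)*I*sqrt(1/2 - sqrt(2)/4)*cos(5*pi/16)**2/4 on |10>, -sqrt(1/2 - sqrt(2)/4)*sin(5*pi/16)**2/4 - sqrt(1/2 - sqrt(2)/4)*cos(5*pi/16)**2/4 + sqrt(3)*sqrt(sqrt(2)/4 + 1/2)*cos(5*pi/16)**2/4 + sqrt(3)*sqrt(sqrt(2)/4 + 1/2)*sin(5*pi/16)**2/4 + sqrt(3)*I*sqrt(1/2 - sqrt(2)/4)*cos(5*pi/16)**2/4 + I*sqrt(sqrt(2)/4 + 1/2)*cos(5*pi/16)**2/4 + sqrt(3)*I*sqrt(1/2 - sqrt(2)/4)*sin(5*pi/16)**2/4 + I*sqrt(sqrt(2)/4 + 1/2)*sin(5*pi/16)**2/4 on |11>. Key observation: gates 7-10 undo each other exactly, leaving only the rest of the circuit to track.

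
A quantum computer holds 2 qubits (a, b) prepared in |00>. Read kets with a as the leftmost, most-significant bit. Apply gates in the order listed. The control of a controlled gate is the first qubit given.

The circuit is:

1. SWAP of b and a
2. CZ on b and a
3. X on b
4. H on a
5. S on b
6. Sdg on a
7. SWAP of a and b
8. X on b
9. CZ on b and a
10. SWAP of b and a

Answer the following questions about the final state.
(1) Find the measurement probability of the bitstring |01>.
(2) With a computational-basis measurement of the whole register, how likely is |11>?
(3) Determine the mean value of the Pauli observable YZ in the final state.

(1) Outcome |01> occurs with probability 1/2.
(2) A full measurement returns |11> with probability 1/2.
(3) In the final state, YZ has expectation 1.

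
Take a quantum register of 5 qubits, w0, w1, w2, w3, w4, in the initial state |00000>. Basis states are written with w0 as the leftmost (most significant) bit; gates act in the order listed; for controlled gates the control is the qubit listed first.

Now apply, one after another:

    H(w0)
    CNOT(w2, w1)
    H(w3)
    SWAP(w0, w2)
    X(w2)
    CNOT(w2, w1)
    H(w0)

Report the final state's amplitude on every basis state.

The resulting statevector has amplitude sqrt(2)/4 on |00000>, sqrt(2)/4 on |00010>, sqrt(2)/4 on |01100>, sqrt(2)/4 on |01110>, sqrt(2)/4 on |10000>, sqrt(2)/4 on |10010>, sqrt(2)/4 on |11100>, sqrt(2)/4 on |11110>, and 0 on every other basis state.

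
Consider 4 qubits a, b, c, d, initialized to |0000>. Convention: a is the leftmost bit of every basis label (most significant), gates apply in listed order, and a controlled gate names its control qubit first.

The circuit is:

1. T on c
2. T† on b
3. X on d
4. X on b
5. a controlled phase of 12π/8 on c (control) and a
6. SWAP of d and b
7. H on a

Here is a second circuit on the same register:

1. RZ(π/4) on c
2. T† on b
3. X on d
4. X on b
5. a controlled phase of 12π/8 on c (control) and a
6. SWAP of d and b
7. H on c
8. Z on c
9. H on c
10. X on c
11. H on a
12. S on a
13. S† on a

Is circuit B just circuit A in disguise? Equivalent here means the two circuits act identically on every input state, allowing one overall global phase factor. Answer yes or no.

Yes — the two circuits implement the same unitary up to a global phase.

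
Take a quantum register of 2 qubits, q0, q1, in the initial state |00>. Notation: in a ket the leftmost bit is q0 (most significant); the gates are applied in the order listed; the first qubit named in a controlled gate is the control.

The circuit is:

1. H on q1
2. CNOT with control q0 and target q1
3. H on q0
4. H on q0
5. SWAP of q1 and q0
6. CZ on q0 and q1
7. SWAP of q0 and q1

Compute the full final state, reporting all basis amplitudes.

After the circuit, the state carries amplitude sqrt(2)/2 on |00>, sqrt(2)/2 on |01>, 0 on |10>, 0 on |11>. Key observation: gates 3-4 undo each other exactly, leaving only the rest of the circuit to track.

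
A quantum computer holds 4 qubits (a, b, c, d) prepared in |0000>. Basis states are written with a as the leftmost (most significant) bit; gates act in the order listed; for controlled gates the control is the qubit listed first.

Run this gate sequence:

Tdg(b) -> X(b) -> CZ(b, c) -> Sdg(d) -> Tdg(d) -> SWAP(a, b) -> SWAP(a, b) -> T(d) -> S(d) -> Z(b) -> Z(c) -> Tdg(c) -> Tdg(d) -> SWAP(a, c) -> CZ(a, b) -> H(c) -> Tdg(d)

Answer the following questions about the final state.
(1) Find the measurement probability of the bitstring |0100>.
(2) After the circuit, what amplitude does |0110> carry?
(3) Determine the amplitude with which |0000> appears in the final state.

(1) A full measurement returns |0100> with probability 1/2.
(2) |0110> carries amplitude -sqrt(2)/2 in the final state.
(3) The final state's coefficient on |0000> equals 0.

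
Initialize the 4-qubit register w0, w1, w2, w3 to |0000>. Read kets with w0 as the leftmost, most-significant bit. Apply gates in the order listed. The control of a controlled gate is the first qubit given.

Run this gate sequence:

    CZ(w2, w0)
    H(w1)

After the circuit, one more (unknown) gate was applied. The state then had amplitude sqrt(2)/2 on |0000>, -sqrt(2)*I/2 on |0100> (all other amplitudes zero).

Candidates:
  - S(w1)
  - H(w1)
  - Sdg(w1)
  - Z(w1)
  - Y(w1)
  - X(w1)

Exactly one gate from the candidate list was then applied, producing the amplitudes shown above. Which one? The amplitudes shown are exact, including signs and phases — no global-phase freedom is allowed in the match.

It was Sdg(w1) that produced the state shown.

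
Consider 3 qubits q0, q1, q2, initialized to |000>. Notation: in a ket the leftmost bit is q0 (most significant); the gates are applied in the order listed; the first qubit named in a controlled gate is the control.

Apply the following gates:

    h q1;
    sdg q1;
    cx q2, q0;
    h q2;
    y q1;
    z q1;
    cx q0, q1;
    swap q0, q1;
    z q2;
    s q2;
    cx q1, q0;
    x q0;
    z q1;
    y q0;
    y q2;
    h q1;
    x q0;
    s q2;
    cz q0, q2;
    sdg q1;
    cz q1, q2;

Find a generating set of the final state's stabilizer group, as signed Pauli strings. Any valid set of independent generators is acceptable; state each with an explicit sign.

The final state is stabilized by the group generated by +YIZ, -IYZ, +ZZX; other independent generating sets are equally valid.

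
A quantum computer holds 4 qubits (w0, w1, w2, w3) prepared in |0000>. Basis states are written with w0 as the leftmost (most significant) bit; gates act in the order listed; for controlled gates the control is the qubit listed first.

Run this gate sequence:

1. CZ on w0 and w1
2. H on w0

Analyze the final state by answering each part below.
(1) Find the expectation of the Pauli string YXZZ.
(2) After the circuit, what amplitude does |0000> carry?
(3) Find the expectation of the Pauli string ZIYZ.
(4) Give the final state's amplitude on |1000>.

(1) The expectation value of YXZZ is 0.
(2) |0000> carries amplitude sqrt(2)/2 in the final state.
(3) In the final state, ZIYZ has expectation 0.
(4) |1000> carries amplitude sqrt(2)/2 in the final state.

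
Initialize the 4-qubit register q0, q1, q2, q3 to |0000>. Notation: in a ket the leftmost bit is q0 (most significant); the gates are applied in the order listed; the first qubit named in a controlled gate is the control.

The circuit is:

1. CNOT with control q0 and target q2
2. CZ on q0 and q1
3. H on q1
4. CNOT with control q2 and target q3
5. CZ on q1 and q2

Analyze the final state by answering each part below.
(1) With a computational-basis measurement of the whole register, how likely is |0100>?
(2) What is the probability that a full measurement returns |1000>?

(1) A full measurement returns |0100> with probability 1/2.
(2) A full measurement returns |1000> with probability 0.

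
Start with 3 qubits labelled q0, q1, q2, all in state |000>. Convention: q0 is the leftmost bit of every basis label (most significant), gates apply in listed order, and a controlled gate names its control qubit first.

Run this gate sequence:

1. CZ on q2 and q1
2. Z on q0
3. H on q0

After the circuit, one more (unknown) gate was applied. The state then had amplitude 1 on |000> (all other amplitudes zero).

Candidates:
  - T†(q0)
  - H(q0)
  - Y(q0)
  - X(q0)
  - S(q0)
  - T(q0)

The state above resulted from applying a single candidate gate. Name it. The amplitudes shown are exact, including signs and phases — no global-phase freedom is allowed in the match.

The unique candidate consistent with the amplitudes is H(q0).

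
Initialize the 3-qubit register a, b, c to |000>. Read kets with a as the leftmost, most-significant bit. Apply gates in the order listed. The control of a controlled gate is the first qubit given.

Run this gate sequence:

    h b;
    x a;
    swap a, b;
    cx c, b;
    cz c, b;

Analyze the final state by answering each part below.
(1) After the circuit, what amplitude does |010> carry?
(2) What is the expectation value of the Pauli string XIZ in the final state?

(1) |010> carries amplitude sqrt(2)/2 in the final state.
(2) The observable XIZ averages to 1.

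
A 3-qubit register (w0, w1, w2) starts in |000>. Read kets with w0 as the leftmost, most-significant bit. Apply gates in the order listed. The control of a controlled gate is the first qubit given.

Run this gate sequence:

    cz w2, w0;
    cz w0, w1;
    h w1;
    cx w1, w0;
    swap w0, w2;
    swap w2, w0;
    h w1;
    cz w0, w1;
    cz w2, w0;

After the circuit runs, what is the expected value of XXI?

In the final state, XXI has expectation 1.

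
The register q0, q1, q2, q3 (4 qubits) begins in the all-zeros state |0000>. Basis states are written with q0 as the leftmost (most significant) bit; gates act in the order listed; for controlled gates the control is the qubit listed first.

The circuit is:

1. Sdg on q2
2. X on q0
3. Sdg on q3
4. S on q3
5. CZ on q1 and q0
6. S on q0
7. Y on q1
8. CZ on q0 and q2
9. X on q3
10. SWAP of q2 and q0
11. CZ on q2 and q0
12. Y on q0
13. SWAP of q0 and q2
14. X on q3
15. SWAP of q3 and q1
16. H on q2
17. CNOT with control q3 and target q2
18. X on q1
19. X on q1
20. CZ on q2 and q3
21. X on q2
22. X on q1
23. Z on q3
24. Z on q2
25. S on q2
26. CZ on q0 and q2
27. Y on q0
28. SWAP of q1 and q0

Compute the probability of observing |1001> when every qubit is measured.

A full measurement returns |1001> with probability 1/2. Key observation: the block from step 18 through step 19 cancels to the identity and can be dropped.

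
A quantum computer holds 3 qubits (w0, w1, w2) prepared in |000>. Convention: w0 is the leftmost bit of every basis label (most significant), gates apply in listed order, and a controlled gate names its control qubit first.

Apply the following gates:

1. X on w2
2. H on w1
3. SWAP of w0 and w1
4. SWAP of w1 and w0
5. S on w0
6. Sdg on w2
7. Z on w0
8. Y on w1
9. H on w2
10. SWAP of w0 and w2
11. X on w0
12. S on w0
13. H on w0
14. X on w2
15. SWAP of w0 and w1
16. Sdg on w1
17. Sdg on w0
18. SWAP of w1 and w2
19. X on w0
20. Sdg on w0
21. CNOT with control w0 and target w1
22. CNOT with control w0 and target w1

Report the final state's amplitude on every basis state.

The final amplitudes are 0 on |000>, 0 on |001>, sqrt(2)*(1 + I)/4 on |010>, sqrt(2)*(1 + I)/4 on |011>, 0 on |100>, 0 on |101>, sqrt(2)*(-1 - I)/4 on |110>, sqrt(2)*(-1 - I)/4 on |111>.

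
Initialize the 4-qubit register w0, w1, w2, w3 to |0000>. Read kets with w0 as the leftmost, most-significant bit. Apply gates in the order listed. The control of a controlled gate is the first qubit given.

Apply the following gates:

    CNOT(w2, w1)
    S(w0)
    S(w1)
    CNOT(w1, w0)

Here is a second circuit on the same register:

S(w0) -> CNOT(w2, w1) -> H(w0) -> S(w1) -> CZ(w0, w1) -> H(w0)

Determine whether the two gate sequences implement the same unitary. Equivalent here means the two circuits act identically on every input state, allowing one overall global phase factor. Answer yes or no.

Yes: on every input state the two circuits agree up to one overall phase factor.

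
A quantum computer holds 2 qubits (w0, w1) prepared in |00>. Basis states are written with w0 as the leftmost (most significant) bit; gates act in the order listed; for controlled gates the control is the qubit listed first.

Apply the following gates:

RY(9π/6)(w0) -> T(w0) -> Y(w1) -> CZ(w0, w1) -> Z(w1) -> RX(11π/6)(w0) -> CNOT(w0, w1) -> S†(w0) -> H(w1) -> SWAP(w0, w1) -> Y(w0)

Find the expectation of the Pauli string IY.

The observable IY averages to 0.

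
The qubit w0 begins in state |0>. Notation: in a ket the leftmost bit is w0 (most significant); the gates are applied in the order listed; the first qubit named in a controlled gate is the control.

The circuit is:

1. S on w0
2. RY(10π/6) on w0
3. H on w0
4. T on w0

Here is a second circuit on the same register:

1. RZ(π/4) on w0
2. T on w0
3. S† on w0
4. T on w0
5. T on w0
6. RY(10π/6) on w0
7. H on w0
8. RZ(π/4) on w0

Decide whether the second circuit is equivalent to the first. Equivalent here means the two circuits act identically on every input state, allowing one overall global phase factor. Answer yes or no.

Yes, they are equivalent — the unitaries differ by at most a global phase.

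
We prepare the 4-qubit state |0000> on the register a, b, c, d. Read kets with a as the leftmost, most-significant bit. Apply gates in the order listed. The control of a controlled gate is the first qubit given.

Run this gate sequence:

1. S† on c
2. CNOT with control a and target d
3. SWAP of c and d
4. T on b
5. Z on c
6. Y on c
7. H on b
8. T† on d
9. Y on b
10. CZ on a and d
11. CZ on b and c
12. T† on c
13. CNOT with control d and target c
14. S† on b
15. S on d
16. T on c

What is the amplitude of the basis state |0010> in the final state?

The final state's coefficient on |0010> equals sqrt(2)/2.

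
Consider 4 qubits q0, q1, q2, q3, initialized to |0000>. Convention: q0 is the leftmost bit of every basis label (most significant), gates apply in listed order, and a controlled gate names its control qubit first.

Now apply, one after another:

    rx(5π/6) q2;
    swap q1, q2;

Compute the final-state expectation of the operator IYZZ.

The expectation value of IYZZ is -1/2.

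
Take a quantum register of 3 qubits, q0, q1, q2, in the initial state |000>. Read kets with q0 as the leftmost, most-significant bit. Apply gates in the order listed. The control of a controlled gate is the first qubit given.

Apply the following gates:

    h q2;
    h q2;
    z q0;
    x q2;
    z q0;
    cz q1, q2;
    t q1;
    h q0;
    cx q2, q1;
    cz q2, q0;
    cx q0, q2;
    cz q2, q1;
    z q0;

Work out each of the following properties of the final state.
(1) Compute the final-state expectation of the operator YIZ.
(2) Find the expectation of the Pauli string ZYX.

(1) The expectation value of YIZ is 0. Key observation: the block from step 1 through step 2 cancels to the identity and can be dropped.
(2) In the final state, ZYX has expectation 0.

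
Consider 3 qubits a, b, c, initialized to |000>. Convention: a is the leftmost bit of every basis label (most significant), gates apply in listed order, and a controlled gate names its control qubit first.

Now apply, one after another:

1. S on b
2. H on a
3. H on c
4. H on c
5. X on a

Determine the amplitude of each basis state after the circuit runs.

After the circuit, the state carries amplitude sqrt(2)/2 on |000>, sqrt(2)/2 on |100>, and 0 on every other basis state. Key observation: the block from step 3 through step 4 cancels to the identity and can be dropped.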